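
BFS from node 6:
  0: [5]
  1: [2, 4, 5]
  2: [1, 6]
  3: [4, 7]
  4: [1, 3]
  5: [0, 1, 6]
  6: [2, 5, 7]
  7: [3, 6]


Visit 6, enqueue [2, 5, 7]
Visit 2, enqueue [1]
Visit 5, enqueue [0]
Visit 7, enqueue [3]
Visit 1, enqueue [4]
Visit 0, enqueue []
Visit 3, enqueue []
Visit 4, enqueue []

BFS order: [6, 2, 5, 7, 1, 0, 3, 4]


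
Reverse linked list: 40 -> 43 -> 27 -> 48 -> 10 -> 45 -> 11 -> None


Step 1: curr=40, set curr.next=prev(None) | reversed so far: 40
Step 2: curr=43, set curr.next=prev(40) | reversed so far: 43 -> 40
Step 3: curr=27, set curr.next=prev(43) | reversed so far: 27 -> 43 -> 40
Step 4: curr=48, set curr.next=prev(27) | reversed so far: 48 -> 27 -> 43 -> 40
Step 5: curr=10, set curr.next=prev(48) | reversed so far: 10 -> 48 -> 27 -> 43 -> 40
Step 6: curr=45, set curr.next=prev(10) | reversed so far: 45 -> 10 -> 48 -> 27 -> 43 -> 40
Step 7: curr=11, set curr.next=prev(45) | reversed so far: 11 -> 45 -> 10 -> 48 -> 27 -> 43 -> 40

11 -> 45 -> 10 -> 48 -> 27 -> 43 -> 40 -> None


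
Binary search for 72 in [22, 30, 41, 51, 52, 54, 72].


Step 1: lo=0, hi=6, mid=3, val=51
Step 2: lo=4, hi=6, mid=5, val=54
Step 3: lo=6, hi=6, mid=6, val=72

Found at index 6


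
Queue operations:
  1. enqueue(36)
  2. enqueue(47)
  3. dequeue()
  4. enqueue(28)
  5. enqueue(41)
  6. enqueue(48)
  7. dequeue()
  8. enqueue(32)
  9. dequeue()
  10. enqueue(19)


enqueue(36) -> [36]
enqueue(47) -> [36, 47]
dequeue()->36, [47]
enqueue(28) -> [47, 28]
enqueue(41) -> [47, 28, 41]
enqueue(48) -> [47, 28, 41, 48]
dequeue()->47, [28, 41, 48]
enqueue(32) -> [28, 41, 48, 32]
dequeue()->28, [41, 48, 32]
enqueue(19) -> [41, 48, 32, 19]

Final queue: [41, 48, 32, 19]


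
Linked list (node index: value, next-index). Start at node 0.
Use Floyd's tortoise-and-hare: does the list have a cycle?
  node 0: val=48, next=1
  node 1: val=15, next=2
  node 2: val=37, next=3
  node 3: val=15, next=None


Floyd's tortoise (slow, +1) and hare (fast, +2):
  init: slow=0, fast=0
  step 1: slow=1, fast=2
  step 2: fast 2->3->None, no cycle

Cycle: no


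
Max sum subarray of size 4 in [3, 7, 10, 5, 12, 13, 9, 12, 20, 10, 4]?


[0:4]: 25
[1:5]: 34
[2:6]: 40
[3:7]: 39
[4:8]: 46
[5:9]: 54
[6:10]: 51
[7:11]: 46

Max: 54 at [5:9]


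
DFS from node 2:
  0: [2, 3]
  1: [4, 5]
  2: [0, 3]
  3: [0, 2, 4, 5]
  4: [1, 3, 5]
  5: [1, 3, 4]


Visit 2, push [3, 0]
Visit 0, push [3]
Visit 3, push [5, 4]
Visit 4, push [5, 1]
Visit 1, push [5]
Visit 5, push []

DFS order: [2, 0, 3, 4, 1, 5]


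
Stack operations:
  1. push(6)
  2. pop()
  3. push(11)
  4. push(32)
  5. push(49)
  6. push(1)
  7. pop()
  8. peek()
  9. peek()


push(6) -> [6]
pop()->6, []
push(11) -> [11]
push(32) -> [11, 32]
push(49) -> [11, 32, 49]
push(1) -> [11, 32, 49, 1]
pop()->1, [11, 32, 49]
peek()->49
peek()->49

Final stack: [11, 32, 49]


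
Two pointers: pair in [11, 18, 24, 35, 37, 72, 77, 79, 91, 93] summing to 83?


lo=0(11)+hi=9(93)=104
lo=0(11)+hi=8(91)=102
lo=0(11)+hi=7(79)=90
lo=0(11)+hi=6(77)=88
lo=0(11)+hi=5(72)=83

Yes: 11+72=83


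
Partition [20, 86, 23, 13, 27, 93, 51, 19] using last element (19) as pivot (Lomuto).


Pivot: 19
  13 <= 19: swap -> [13, 86, 23, 20, 27, 93, 51, 19]
Place pivot at 1: [13, 19, 23, 20, 27, 93, 51, 86]

Partitioned: [13, 19, 23, 20, 27, 93, 51, 86]


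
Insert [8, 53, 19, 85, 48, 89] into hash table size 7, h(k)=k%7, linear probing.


Insert 8: h=1 -> slot 1
Insert 53: h=4 -> slot 4
Insert 19: h=5 -> slot 5
Insert 85: h=1, 1 probes -> slot 2
Insert 48: h=6 -> slot 6
Insert 89: h=5, 2 probes -> slot 0

Table: [89, 8, 85, None, 53, 19, 48]


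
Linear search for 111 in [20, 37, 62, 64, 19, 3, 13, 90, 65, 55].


i=0: 20!=111
i=1: 37!=111
i=2: 62!=111
i=3: 64!=111
i=4: 19!=111
i=5: 3!=111
i=6: 13!=111
i=7: 90!=111
i=8: 65!=111
i=9: 55!=111

Not found, 10 comps


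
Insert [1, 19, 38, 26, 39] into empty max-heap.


Insert 1: [1]
Insert 19: [19, 1]
Insert 38: [38, 1, 19]
Insert 26: [38, 26, 19, 1]
Insert 39: [39, 38, 19, 1, 26]

Final heap: [39, 38, 19, 1, 26]


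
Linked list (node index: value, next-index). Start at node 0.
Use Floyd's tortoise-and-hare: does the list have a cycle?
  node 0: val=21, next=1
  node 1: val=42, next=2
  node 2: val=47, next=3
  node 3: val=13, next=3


Floyd's tortoise (slow, +1) and hare (fast, +2):
  init: slow=0, fast=0
  step 1: slow=1, fast=2
  step 2: slow=2, fast=3
  step 3: slow=3, fast=3
  slow == fast at node 3: cycle detected

Cycle: yes


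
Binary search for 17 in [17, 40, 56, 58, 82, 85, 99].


Step 1: lo=0, hi=6, mid=3, val=58
Step 2: lo=0, hi=2, mid=1, val=40
Step 3: lo=0, hi=0, mid=0, val=17

Found at index 0


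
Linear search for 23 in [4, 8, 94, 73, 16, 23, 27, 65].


i=0: 4!=23
i=1: 8!=23
i=2: 94!=23
i=3: 73!=23
i=4: 16!=23
i=5: 23==23 found!

Found at 5, 6 comps


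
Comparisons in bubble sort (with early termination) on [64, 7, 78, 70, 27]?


Algorithm: bubble sort (with early termination)
Input: [64, 7, 78, 70, 27]
Sorted: [7, 27, 64, 70, 78]

10


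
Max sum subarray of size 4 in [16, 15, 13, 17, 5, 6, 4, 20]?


[0:4]: 61
[1:5]: 50
[2:6]: 41
[3:7]: 32
[4:8]: 35

Max: 61 at [0:4]


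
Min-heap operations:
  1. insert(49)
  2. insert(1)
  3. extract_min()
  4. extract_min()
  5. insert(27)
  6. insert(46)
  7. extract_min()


insert(49) -> [49]
insert(1) -> [1, 49]
extract_min()->1, [49]
extract_min()->49, []
insert(27) -> [27]
insert(46) -> [27, 46]
extract_min()->27, [46]

Final heap: [46]


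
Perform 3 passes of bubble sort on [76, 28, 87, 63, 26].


Initial: [76, 28, 87, 63, 26]
Pass 1: [28, 76, 63, 26, 87] (3 swaps)
Pass 2: [28, 63, 26, 76, 87] (2 swaps)
Pass 3: [28, 26, 63, 76, 87] (1 swaps)

After 3 passes: [28, 26, 63, 76, 87]


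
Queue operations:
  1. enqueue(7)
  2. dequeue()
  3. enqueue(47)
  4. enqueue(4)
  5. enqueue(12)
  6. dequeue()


enqueue(7) -> [7]
dequeue()->7, []
enqueue(47) -> [47]
enqueue(4) -> [47, 4]
enqueue(12) -> [47, 4, 12]
dequeue()->47, [4, 12]

Final queue: [4, 12]


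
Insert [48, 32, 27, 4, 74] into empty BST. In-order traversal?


Insert 48: root
Insert 32: L from 48
Insert 27: L from 48 -> L from 32
Insert 4: L from 48 -> L from 32 -> L from 27
Insert 74: R from 48

In-order: [4, 27, 32, 48, 74]


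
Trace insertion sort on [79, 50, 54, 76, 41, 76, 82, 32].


Initial: [79, 50, 54, 76, 41, 76, 82, 32]
Insert 50: [50, 79, 54, 76, 41, 76, 82, 32]
Insert 54: [50, 54, 79, 76, 41, 76, 82, 32]
Insert 76: [50, 54, 76, 79, 41, 76, 82, 32]
Insert 41: [41, 50, 54, 76, 79, 76, 82, 32]
Insert 76: [41, 50, 54, 76, 76, 79, 82, 32]
Insert 82: [41, 50, 54, 76, 76, 79, 82, 32]
Insert 32: [32, 41, 50, 54, 76, 76, 79, 82]

Sorted: [32, 41, 50, 54, 76, 76, 79, 82]


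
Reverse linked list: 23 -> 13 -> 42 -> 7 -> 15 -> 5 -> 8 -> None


Step 1: curr=23, set curr.next=prev(None) | reversed so far: 23
Step 2: curr=13, set curr.next=prev(23) | reversed so far: 13 -> 23
Step 3: curr=42, set curr.next=prev(13) | reversed so far: 42 -> 13 -> 23
Step 4: curr=7, set curr.next=prev(42) | reversed so far: 7 -> 42 -> 13 -> 23
Step 5: curr=15, set curr.next=prev(7) | reversed so far: 15 -> 7 -> 42 -> 13 -> 23
Step 6: curr=5, set curr.next=prev(15) | reversed so far: 5 -> 15 -> 7 -> 42 -> 13 -> 23
Step 7: curr=8, set curr.next=prev(5) | reversed so far: 8 -> 5 -> 15 -> 7 -> 42 -> 13 -> 23

8 -> 5 -> 15 -> 7 -> 42 -> 13 -> 23 -> None


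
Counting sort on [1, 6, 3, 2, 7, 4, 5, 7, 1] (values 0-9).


Input: [1, 6, 3, 2, 7, 4, 5, 7, 1]
Counts: [0, 2, 1, 1, 1, 1, 1, 2, 0, 0]

Sorted: [1, 1, 2, 3, 4, 5, 6, 7, 7]


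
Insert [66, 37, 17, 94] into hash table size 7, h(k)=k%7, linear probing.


Insert 66: h=3 -> slot 3
Insert 37: h=2 -> slot 2
Insert 17: h=3, 1 probes -> slot 4
Insert 94: h=3, 2 probes -> slot 5

Table: [None, None, 37, 66, 17, 94, None]


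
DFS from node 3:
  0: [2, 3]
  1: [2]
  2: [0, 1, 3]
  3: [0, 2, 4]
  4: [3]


Visit 3, push [4, 2, 0]
Visit 0, push [2]
Visit 2, push [1]
Visit 1, push []
Visit 4, push []

DFS order: [3, 0, 2, 1, 4]


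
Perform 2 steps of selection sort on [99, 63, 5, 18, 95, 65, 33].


Initial: [99, 63, 5, 18, 95, 65, 33]
Step 1: min=5 at 2
  Swap: [5, 63, 99, 18, 95, 65, 33]
Step 2: min=18 at 3
  Swap: [5, 18, 99, 63, 95, 65, 33]

After 2 steps: [5, 18, 99, 63, 95, 65, 33]


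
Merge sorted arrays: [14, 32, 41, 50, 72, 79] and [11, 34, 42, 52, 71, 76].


Take 11 from B
Take 14 from A
Take 32 from A
Take 34 from B
Take 41 from A
Take 42 from B
Take 50 from A
Take 52 from B
Take 71 from B
Take 72 from A
Take 76 from B

Merged: [11, 14, 32, 34, 41, 42, 50, 52, 71, 72, 76, 79]


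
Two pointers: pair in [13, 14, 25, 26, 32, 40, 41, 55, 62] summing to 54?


lo=0(13)+hi=8(62)=75
lo=0(13)+hi=7(55)=68
lo=0(13)+hi=6(41)=54

Yes: 13+41=54


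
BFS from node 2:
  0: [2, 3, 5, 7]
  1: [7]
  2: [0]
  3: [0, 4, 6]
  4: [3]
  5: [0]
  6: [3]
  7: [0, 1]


Visit 2, enqueue [0]
Visit 0, enqueue [3, 5, 7]
Visit 3, enqueue [4, 6]
Visit 5, enqueue []
Visit 7, enqueue [1]
Visit 4, enqueue []
Visit 6, enqueue []
Visit 1, enqueue []

BFS order: [2, 0, 3, 5, 7, 4, 6, 1]


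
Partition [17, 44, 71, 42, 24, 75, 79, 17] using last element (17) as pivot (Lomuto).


Pivot: 17
  17 <= 17: advance i (no swap)
Place pivot at 1: [17, 17, 71, 42, 24, 75, 79, 44]

Partitioned: [17, 17, 71, 42, 24, 75, 79, 44]


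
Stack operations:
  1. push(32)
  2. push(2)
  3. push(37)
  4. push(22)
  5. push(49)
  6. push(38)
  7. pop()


push(32) -> [32]
push(2) -> [32, 2]
push(37) -> [32, 2, 37]
push(22) -> [32, 2, 37, 22]
push(49) -> [32, 2, 37, 22, 49]
push(38) -> [32, 2, 37, 22, 49, 38]
pop()->38, [32, 2, 37, 22, 49]

Final stack: [32, 2, 37, 22, 49]


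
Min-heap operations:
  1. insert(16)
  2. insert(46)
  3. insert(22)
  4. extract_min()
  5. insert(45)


insert(16) -> [16]
insert(46) -> [16, 46]
insert(22) -> [16, 46, 22]
extract_min()->16, [22, 46]
insert(45) -> [22, 46, 45]

Final heap: [22, 46, 45]


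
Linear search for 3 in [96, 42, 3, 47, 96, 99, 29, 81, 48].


i=0: 96!=3
i=1: 42!=3
i=2: 3==3 found!

Found at 2, 3 comps


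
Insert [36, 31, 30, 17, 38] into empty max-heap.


Insert 36: [36]
Insert 31: [36, 31]
Insert 30: [36, 31, 30]
Insert 17: [36, 31, 30, 17]
Insert 38: [38, 36, 30, 17, 31]

Final heap: [38, 36, 30, 17, 31]


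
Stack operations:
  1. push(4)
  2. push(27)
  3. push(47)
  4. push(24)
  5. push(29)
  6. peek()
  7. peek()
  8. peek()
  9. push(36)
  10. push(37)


push(4) -> [4]
push(27) -> [4, 27]
push(47) -> [4, 27, 47]
push(24) -> [4, 27, 47, 24]
push(29) -> [4, 27, 47, 24, 29]
peek()->29
peek()->29
peek()->29
push(36) -> [4, 27, 47, 24, 29, 36]
push(37) -> [4, 27, 47, 24, 29, 36, 37]

Final stack: [4, 27, 47, 24, 29, 36, 37]


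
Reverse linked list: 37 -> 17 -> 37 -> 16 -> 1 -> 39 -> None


Step 1: curr=37, set curr.next=prev(None) | reversed so far: 37
Step 2: curr=17, set curr.next=prev(37) | reversed so far: 17 -> 37
Step 3: curr=37, set curr.next=prev(17) | reversed so far: 37 -> 17 -> 37
Step 4: curr=16, set curr.next=prev(37) | reversed so far: 16 -> 37 -> 17 -> 37
Step 5: curr=1, set curr.next=prev(16) | reversed so far: 1 -> 16 -> 37 -> 17 -> 37
Step 6: curr=39, set curr.next=prev(1) | reversed so far: 39 -> 1 -> 16 -> 37 -> 17 -> 37

39 -> 1 -> 16 -> 37 -> 17 -> 37 -> None


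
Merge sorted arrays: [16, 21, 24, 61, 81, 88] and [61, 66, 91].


Take 16 from A
Take 21 from A
Take 24 from A
Take 61 from A
Take 61 from B
Take 66 from B
Take 81 from A
Take 88 from A

Merged: [16, 21, 24, 61, 61, 66, 81, 88, 91]


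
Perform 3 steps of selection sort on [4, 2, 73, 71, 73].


Initial: [4, 2, 73, 71, 73]
Step 1: min=2 at 1
  Swap: [2, 4, 73, 71, 73]
Step 2: min=4 at 1
  Swap: [2, 4, 73, 71, 73]
Step 3: min=71 at 3
  Swap: [2, 4, 71, 73, 73]

After 3 steps: [2, 4, 71, 73, 73]


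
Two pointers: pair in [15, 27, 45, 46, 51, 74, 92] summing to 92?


lo=0(15)+hi=6(92)=107
lo=0(15)+hi=5(74)=89
lo=1(27)+hi=5(74)=101
lo=1(27)+hi=4(51)=78
lo=2(45)+hi=4(51)=96
lo=2(45)+hi=3(46)=91

No pair found


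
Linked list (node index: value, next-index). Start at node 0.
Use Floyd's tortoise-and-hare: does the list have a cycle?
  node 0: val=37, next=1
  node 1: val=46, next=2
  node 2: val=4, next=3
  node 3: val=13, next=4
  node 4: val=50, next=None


Floyd's tortoise (slow, +1) and hare (fast, +2):
  init: slow=0, fast=0
  step 1: slow=1, fast=2
  step 2: slow=2, fast=4
  step 3: fast -> None, no cycle

Cycle: no


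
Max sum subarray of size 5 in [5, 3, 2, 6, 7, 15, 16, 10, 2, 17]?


[0:5]: 23
[1:6]: 33
[2:7]: 46
[3:8]: 54
[4:9]: 50
[5:10]: 60

Max: 60 at [5:10]


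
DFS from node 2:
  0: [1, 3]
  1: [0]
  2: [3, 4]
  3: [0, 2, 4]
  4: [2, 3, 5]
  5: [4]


Visit 2, push [4, 3]
Visit 3, push [4, 0]
Visit 0, push [1]
Visit 1, push []
Visit 4, push [5]
Visit 5, push []

DFS order: [2, 3, 0, 1, 4, 5]


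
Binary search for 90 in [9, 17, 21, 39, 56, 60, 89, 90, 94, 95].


Step 1: lo=0, hi=9, mid=4, val=56
Step 2: lo=5, hi=9, mid=7, val=90

Found at index 7


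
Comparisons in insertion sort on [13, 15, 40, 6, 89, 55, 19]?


Algorithm: insertion sort
Input: [13, 15, 40, 6, 89, 55, 19]
Sorted: [6, 13, 15, 19, 40, 55, 89]

12


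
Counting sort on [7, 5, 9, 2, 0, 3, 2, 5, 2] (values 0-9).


Input: [7, 5, 9, 2, 0, 3, 2, 5, 2]
Counts: [1, 0, 3, 1, 0, 2, 0, 1, 0, 1]

Sorted: [0, 2, 2, 2, 3, 5, 5, 7, 9]


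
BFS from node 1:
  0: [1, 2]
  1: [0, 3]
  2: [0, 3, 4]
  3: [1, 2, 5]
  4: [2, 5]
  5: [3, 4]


Visit 1, enqueue [0, 3]
Visit 0, enqueue [2]
Visit 3, enqueue [5]
Visit 2, enqueue [4]
Visit 5, enqueue []
Visit 4, enqueue []

BFS order: [1, 0, 3, 2, 5, 4]


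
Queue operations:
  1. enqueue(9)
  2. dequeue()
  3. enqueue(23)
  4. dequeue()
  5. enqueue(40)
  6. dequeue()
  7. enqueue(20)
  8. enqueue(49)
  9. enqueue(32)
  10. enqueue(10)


enqueue(9) -> [9]
dequeue()->9, []
enqueue(23) -> [23]
dequeue()->23, []
enqueue(40) -> [40]
dequeue()->40, []
enqueue(20) -> [20]
enqueue(49) -> [20, 49]
enqueue(32) -> [20, 49, 32]
enqueue(10) -> [20, 49, 32, 10]

Final queue: [20, 49, 32, 10]


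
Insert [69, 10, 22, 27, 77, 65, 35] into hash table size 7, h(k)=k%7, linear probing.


Insert 69: h=6 -> slot 6
Insert 10: h=3 -> slot 3
Insert 22: h=1 -> slot 1
Insert 27: h=6, 1 probes -> slot 0
Insert 77: h=0, 2 probes -> slot 2
Insert 65: h=2, 2 probes -> slot 4
Insert 35: h=0, 5 probes -> slot 5

Table: [27, 22, 77, 10, 65, 35, 69]


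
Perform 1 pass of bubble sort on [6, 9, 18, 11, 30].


Initial: [6, 9, 18, 11, 30]
Pass 1: [6, 9, 11, 18, 30] (1 swaps)

After 1 pass: [6, 9, 11, 18, 30]


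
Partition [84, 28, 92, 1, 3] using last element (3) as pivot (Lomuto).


Pivot: 3
  1 <= 3: swap -> [1, 28, 92, 84, 3]
Place pivot at 1: [1, 3, 92, 84, 28]

Partitioned: [1, 3, 92, 84, 28]


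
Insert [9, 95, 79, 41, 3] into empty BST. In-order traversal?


Insert 9: root
Insert 95: R from 9
Insert 79: R from 9 -> L from 95
Insert 41: R from 9 -> L from 95 -> L from 79
Insert 3: L from 9

In-order: [3, 9, 41, 79, 95]


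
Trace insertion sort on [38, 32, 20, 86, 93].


Initial: [38, 32, 20, 86, 93]
Insert 32: [32, 38, 20, 86, 93]
Insert 20: [20, 32, 38, 86, 93]
Insert 86: [20, 32, 38, 86, 93]
Insert 93: [20, 32, 38, 86, 93]

Sorted: [20, 32, 38, 86, 93]


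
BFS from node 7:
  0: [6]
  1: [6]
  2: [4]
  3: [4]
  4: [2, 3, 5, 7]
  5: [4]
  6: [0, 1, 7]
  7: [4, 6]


Visit 7, enqueue [4, 6]
Visit 4, enqueue [2, 3, 5]
Visit 6, enqueue [0, 1]
Visit 2, enqueue []
Visit 3, enqueue []
Visit 5, enqueue []
Visit 0, enqueue []
Visit 1, enqueue []

BFS order: [7, 4, 6, 2, 3, 5, 0, 1]


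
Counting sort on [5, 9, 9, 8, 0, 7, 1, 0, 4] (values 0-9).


Input: [5, 9, 9, 8, 0, 7, 1, 0, 4]
Counts: [2, 1, 0, 0, 1, 1, 0, 1, 1, 2]

Sorted: [0, 0, 1, 4, 5, 7, 8, 9, 9]


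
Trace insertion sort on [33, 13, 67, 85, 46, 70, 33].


Initial: [33, 13, 67, 85, 46, 70, 33]
Insert 13: [13, 33, 67, 85, 46, 70, 33]
Insert 67: [13, 33, 67, 85, 46, 70, 33]
Insert 85: [13, 33, 67, 85, 46, 70, 33]
Insert 46: [13, 33, 46, 67, 85, 70, 33]
Insert 70: [13, 33, 46, 67, 70, 85, 33]
Insert 33: [13, 33, 33, 46, 67, 70, 85]

Sorted: [13, 33, 33, 46, 67, 70, 85]


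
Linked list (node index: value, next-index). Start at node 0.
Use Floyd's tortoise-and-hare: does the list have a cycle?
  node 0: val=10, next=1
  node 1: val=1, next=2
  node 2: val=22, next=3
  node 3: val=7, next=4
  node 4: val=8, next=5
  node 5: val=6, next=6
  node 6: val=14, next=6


Floyd's tortoise (slow, +1) and hare (fast, +2):
  init: slow=0, fast=0
  step 1: slow=1, fast=2
  step 2: slow=2, fast=4
  step 3: slow=3, fast=6
  step 4: slow=4, fast=6
  step 5: slow=5, fast=6
  step 6: slow=6, fast=6
  slow == fast at node 6: cycle detected

Cycle: yes


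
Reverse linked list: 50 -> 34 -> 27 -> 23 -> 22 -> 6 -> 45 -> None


Step 1: curr=50, set curr.next=prev(None) | reversed so far: 50
Step 2: curr=34, set curr.next=prev(50) | reversed so far: 34 -> 50
Step 3: curr=27, set curr.next=prev(34) | reversed so far: 27 -> 34 -> 50
Step 4: curr=23, set curr.next=prev(27) | reversed so far: 23 -> 27 -> 34 -> 50
Step 5: curr=22, set curr.next=prev(23) | reversed so far: 22 -> 23 -> 27 -> 34 -> 50
Step 6: curr=6, set curr.next=prev(22) | reversed so far: 6 -> 22 -> 23 -> 27 -> 34 -> 50
Step 7: curr=45, set curr.next=prev(6) | reversed so far: 45 -> 6 -> 22 -> 23 -> 27 -> 34 -> 50

45 -> 6 -> 22 -> 23 -> 27 -> 34 -> 50 -> None


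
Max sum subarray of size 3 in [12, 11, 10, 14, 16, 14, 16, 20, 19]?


[0:3]: 33
[1:4]: 35
[2:5]: 40
[3:6]: 44
[4:7]: 46
[5:8]: 50
[6:9]: 55

Max: 55 at [6:9]


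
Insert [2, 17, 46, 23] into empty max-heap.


Insert 2: [2]
Insert 17: [17, 2]
Insert 46: [46, 2, 17]
Insert 23: [46, 23, 17, 2]

Final heap: [46, 23, 17, 2]


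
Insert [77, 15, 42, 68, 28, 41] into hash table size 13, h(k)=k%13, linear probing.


Insert 77: h=12 -> slot 12
Insert 15: h=2 -> slot 2
Insert 42: h=3 -> slot 3
Insert 68: h=3, 1 probes -> slot 4
Insert 28: h=2, 3 probes -> slot 5
Insert 41: h=2, 4 probes -> slot 6

Table: [None, None, 15, 42, 68, 28, 41, None, None, None, None, None, 77]


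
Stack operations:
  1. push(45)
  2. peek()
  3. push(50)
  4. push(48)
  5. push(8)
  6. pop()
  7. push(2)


push(45) -> [45]
peek()->45
push(50) -> [45, 50]
push(48) -> [45, 50, 48]
push(8) -> [45, 50, 48, 8]
pop()->8, [45, 50, 48]
push(2) -> [45, 50, 48, 2]

Final stack: [45, 50, 48, 2]


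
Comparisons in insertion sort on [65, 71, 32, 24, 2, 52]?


Algorithm: insertion sort
Input: [65, 71, 32, 24, 2, 52]
Sorted: [2, 24, 32, 52, 65, 71]

13


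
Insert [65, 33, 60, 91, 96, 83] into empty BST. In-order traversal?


Insert 65: root
Insert 33: L from 65
Insert 60: L from 65 -> R from 33
Insert 91: R from 65
Insert 96: R from 65 -> R from 91
Insert 83: R from 65 -> L from 91

In-order: [33, 60, 65, 83, 91, 96]


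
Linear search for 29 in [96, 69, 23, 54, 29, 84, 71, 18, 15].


i=0: 96!=29
i=1: 69!=29
i=2: 23!=29
i=3: 54!=29
i=4: 29==29 found!

Found at 4, 5 comps


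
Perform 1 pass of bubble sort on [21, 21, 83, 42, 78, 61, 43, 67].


Initial: [21, 21, 83, 42, 78, 61, 43, 67]
Pass 1: [21, 21, 42, 78, 61, 43, 67, 83] (5 swaps)

After 1 pass: [21, 21, 42, 78, 61, 43, 67, 83]


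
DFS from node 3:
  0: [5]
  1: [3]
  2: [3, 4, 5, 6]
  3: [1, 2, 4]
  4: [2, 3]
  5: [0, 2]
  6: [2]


Visit 3, push [4, 2, 1]
Visit 1, push []
Visit 2, push [6, 5, 4]
Visit 4, push []
Visit 5, push [0]
Visit 0, push []
Visit 6, push []

DFS order: [3, 1, 2, 4, 5, 0, 6]


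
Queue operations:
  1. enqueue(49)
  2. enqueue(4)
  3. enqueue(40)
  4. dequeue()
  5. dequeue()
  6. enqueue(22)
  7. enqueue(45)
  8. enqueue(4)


enqueue(49) -> [49]
enqueue(4) -> [49, 4]
enqueue(40) -> [49, 4, 40]
dequeue()->49, [4, 40]
dequeue()->4, [40]
enqueue(22) -> [40, 22]
enqueue(45) -> [40, 22, 45]
enqueue(4) -> [40, 22, 45, 4]

Final queue: [40, 22, 45, 4]


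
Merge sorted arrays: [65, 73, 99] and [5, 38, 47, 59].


Take 5 from B
Take 38 from B
Take 47 from B
Take 59 from B

Merged: [5, 38, 47, 59, 65, 73, 99]


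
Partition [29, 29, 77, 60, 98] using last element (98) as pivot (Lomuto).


Pivot: 98
  29 <= 98: advance i (no swap)
  29 <= 98: advance i (no swap)
  77 <= 98: advance i (no swap)
  60 <= 98: advance i (no swap)
Place pivot at 4: [29, 29, 77, 60, 98]

Partitioned: [29, 29, 77, 60, 98]


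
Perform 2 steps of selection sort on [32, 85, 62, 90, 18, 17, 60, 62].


Initial: [32, 85, 62, 90, 18, 17, 60, 62]
Step 1: min=17 at 5
  Swap: [17, 85, 62, 90, 18, 32, 60, 62]
Step 2: min=18 at 4
  Swap: [17, 18, 62, 90, 85, 32, 60, 62]

After 2 steps: [17, 18, 62, 90, 85, 32, 60, 62]


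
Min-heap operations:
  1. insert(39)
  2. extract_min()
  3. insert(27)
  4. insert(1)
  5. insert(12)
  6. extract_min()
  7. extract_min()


insert(39) -> [39]
extract_min()->39, []
insert(27) -> [27]
insert(1) -> [1, 27]
insert(12) -> [1, 27, 12]
extract_min()->1, [12, 27]
extract_min()->12, [27]

Final heap: [27]


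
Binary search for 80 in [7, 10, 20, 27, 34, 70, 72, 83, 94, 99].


Step 1: lo=0, hi=9, mid=4, val=34
Step 2: lo=5, hi=9, mid=7, val=83
Step 3: lo=5, hi=6, mid=5, val=70
Step 4: lo=6, hi=6, mid=6, val=72

Not found


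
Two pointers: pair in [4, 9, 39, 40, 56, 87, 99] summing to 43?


lo=0(4)+hi=6(99)=103
lo=0(4)+hi=5(87)=91
lo=0(4)+hi=4(56)=60
lo=0(4)+hi=3(40)=44
lo=0(4)+hi=2(39)=43

Yes: 4+39=43


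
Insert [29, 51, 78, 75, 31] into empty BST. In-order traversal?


Insert 29: root
Insert 51: R from 29
Insert 78: R from 29 -> R from 51
Insert 75: R from 29 -> R from 51 -> L from 78
Insert 31: R from 29 -> L from 51

In-order: [29, 31, 51, 75, 78]


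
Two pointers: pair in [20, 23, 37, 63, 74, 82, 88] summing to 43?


lo=0(20)+hi=6(88)=108
lo=0(20)+hi=5(82)=102
lo=0(20)+hi=4(74)=94
lo=0(20)+hi=3(63)=83
lo=0(20)+hi=2(37)=57
lo=0(20)+hi=1(23)=43

Yes: 20+23=43


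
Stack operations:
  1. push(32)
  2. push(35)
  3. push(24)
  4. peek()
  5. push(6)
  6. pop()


push(32) -> [32]
push(35) -> [32, 35]
push(24) -> [32, 35, 24]
peek()->24
push(6) -> [32, 35, 24, 6]
pop()->6, [32, 35, 24]

Final stack: [32, 35, 24]


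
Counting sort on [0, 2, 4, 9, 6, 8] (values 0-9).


Input: [0, 2, 4, 9, 6, 8]
Counts: [1, 0, 1, 0, 1, 0, 1, 0, 1, 1]

Sorted: [0, 2, 4, 6, 8, 9]


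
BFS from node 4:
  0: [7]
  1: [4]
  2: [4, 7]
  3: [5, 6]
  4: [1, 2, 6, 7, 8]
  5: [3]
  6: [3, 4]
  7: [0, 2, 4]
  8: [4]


Visit 4, enqueue [1, 2, 6, 7, 8]
Visit 1, enqueue []
Visit 2, enqueue []
Visit 6, enqueue [3]
Visit 7, enqueue [0]
Visit 8, enqueue []
Visit 3, enqueue [5]
Visit 0, enqueue []
Visit 5, enqueue []

BFS order: [4, 1, 2, 6, 7, 8, 3, 0, 5]


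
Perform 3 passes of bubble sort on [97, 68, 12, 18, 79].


Initial: [97, 68, 12, 18, 79]
Pass 1: [68, 12, 18, 79, 97] (4 swaps)
Pass 2: [12, 18, 68, 79, 97] (2 swaps)
Pass 3: [12, 18, 68, 79, 97] (0 swaps)

After 3 passes: [12, 18, 68, 79, 97]


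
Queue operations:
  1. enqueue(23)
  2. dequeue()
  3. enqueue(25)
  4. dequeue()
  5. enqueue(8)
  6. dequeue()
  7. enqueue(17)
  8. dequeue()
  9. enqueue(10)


enqueue(23) -> [23]
dequeue()->23, []
enqueue(25) -> [25]
dequeue()->25, []
enqueue(8) -> [8]
dequeue()->8, []
enqueue(17) -> [17]
dequeue()->17, []
enqueue(10) -> [10]

Final queue: [10]


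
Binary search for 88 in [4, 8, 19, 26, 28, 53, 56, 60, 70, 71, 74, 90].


Step 1: lo=0, hi=11, mid=5, val=53
Step 2: lo=6, hi=11, mid=8, val=70
Step 3: lo=9, hi=11, mid=10, val=74
Step 4: lo=11, hi=11, mid=11, val=90

Not found


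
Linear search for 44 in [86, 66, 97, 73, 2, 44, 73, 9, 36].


i=0: 86!=44
i=1: 66!=44
i=2: 97!=44
i=3: 73!=44
i=4: 2!=44
i=5: 44==44 found!

Found at 5, 6 comps


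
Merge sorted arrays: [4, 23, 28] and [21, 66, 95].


Take 4 from A
Take 21 from B
Take 23 from A
Take 28 from A

Merged: [4, 21, 23, 28, 66, 95]


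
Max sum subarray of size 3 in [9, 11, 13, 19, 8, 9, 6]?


[0:3]: 33
[1:4]: 43
[2:5]: 40
[3:6]: 36
[4:7]: 23

Max: 43 at [1:4]


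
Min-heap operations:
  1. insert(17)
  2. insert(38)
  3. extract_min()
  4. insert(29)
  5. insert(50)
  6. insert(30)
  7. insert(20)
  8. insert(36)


insert(17) -> [17]
insert(38) -> [17, 38]
extract_min()->17, [38]
insert(29) -> [29, 38]
insert(50) -> [29, 38, 50]
insert(30) -> [29, 30, 50, 38]
insert(20) -> [20, 29, 50, 38, 30]
insert(36) -> [20, 29, 36, 38, 30, 50]

Final heap: [20, 29, 36, 38, 30, 50]


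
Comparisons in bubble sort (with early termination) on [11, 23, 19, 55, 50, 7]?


Algorithm: bubble sort (with early termination)
Input: [11, 23, 19, 55, 50, 7]
Sorted: [7, 11, 19, 23, 50, 55]

15


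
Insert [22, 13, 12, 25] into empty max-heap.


Insert 22: [22]
Insert 13: [22, 13]
Insert 12: [22, 13, 12]
Insert 25: [25, 22, 12, 13]

Final heap: [25, 22, 12, 13]


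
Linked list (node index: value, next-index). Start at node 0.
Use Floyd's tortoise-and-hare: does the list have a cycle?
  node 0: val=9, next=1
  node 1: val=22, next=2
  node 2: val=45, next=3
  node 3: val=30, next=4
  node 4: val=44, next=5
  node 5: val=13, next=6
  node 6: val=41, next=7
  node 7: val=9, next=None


Floyd's tortoise (slow, +1) and hare (fast, +2):
  init: slow=0, fast=0
  step 1: slow=1, fast=2
  step 2: slow=2, fast=4
  step 3: slow=3, fast=6
  step 4: fast 6->7->None, no cycle

Cycle: no


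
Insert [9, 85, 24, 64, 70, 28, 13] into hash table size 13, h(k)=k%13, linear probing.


Insert 9: h=9 -> slot 9
Insert 85: h=7 -> slot 7
Insert 24: h=11 -> slot 11
Insert 64: h=12 -> slot 12
Insert 70: h=5 -> slot 5
Insert 28: h=2 -> slot 2
Insert 13: h=0 -> slot 0

Table: [13, None, 28, None, None, 70, None, 85, None, 9, None, 24, 64]


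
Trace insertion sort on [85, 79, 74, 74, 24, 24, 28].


Initial: [85, 79, 74, 74, 24, 24, 28]
Insert 79: [79, 85, 74, 74, 24, 24, 28]
Insert 74: [74, 79, 85, 74, 24, 24, 28]
Insert 74: [74, 74, 79, 85, 24, 24, 28]
Insert 24: [24, 74, 74, 79, 85, 24, 28]
Insert 24: [24, 24, 74, 74, 79, 85, 28]
Insert 28: [24, 24, 28, 74, 74, 79, 85]

Sorted: [24, 24, 28, 74, 74, 79, 85]


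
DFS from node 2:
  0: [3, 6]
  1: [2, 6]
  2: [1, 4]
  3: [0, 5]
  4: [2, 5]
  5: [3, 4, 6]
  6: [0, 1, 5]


Visit 2, push [4, 1]
Visit 1, push [6]
Visit 6, push [5, 0]
Visit 0, push [3]
Visit 3, push [5]
Visit 5, push [4]
Visit 4, push []

DFS order: [2, 1, 6, 0, 3, 5, 4]


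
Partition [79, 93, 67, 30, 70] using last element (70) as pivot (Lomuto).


Pivot: 70
  67 <= 70: swap -> [67, 93, 79, 30, 70]
  30 <= 70: swap -> [67, 30, 79, 93, 70]
Place pivot at 2: [67, 30, 70, 93, 79]

Partitioned: [67, 30, 70, 93, 79]


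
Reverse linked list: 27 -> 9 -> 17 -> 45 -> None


Step 1: curr=27, set curr.next=prev(None) | reversed so far: 27
Step 2: curr=9, set curr.next=prev(27) | reversed so far: 9 -> 27
Step 3: curr=17, set curr.next=prev(9) | reversed so far: 17 -> 9 -> 27
Step 4: curr=45, set curr.next=prev(17) | reversed so far: 45 -> 17 -> 9 -> 27

45 -> 17 -> 9 -> 27 -> None


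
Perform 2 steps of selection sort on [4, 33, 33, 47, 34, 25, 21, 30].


Initial: [4, 33, 33, 47, 34, 25, 21, 30]
Step 1: min=4 at 0
  Swap: [4, 33, 33, 47, 34, 25, 21, 30]
Step 2: min=21 at 6
  Swap: [4, 21, 33, 47, 34, 25, 33, 30]

After 2 steps: [4, 21, 33, 47, 34, 25, 33, 30]


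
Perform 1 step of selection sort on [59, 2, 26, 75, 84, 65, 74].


Initial: [59, 2, 26, 75, 84, 65, 74]
Step 1: min=2 at 1
  Swap: [2, 59, 26, 75, 84, 65, 74]

After 1 step: [2, 59, 26, 75, 84, 65, 74]


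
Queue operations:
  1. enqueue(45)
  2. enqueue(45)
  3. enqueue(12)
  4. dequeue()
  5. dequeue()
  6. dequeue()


enqueue(45) -> [45]
enqueue(45) -> [45, 45]
enqueue(12) -> [45, 45, 12]
dequeue()->45, [45, 12]
dequeue()->45, [12]
dequeue()->12, []

Final queue: []


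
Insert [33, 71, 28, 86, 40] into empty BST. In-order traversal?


Insert 33: root
Insert 71: R from 33
Insert 28: L from 33
Insert 86: R from 33 -> R from 71
Insert 40: R from 33 -> L from 71

In-order: [28, 33, 40, 71, 86]


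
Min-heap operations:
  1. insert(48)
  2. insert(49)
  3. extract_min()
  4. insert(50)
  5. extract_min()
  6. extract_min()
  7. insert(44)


insert(48) -> [48]
insert(49) -> [48, 49]
extract_min()->48, [49]
insert(50) -> [49, 50]
extract_min()->49, [50]
extract_min()->50, []
insert(44) -> [44]

Final heap: [44]


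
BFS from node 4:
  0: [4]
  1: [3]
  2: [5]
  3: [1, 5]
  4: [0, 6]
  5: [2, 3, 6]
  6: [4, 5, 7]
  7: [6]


Visit 4, enqueue [0, 6]
Visit 0, enqueue []
Visit 6, enqueue [5, 7]
Visit 5, enqueue [2, 3]
Visit 7, enqueue []
Visit 2, enqueue []
Visit 3, enqueue [1]
Visit 1, enqueue []

BFS order: [4, 0, 6, 5, 7, 2, 3, 1]


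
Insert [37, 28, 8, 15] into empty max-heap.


Insert 37: [37]
Insert 28: [37, 28]
Insert 8: [37, 28, 8]
Insert 15: [37, 28, 8, 15]

Final heap: [37, 28, 8, 15]


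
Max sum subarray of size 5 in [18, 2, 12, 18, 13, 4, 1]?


[0:5]: 63
[1:6]: 49
[2:7]: 48

Max: 63 at [0:5]


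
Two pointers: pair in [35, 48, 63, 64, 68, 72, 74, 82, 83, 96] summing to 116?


lo=0(35)+hi=9(96)=131
lo=0(35)+hi=8(83)=118
lo=0(35)+hi=7(82)=117
lo=0(35)+hi=6(74)=109
lo=1(48)+hi=6(74)=122
lo=1(48)+hi=5(72)=120
lo=1(48)+hi=4(68)=116

Yes: 48+68=116


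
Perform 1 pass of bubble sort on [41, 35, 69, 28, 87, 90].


Initial: [41, 35, 69, 28, 87, 90]
Pass 1: [35, 41, 28, 69, 87, 90] (2 swaps)

After 1 pass: [35, 41, 28, 69, 87, 90]


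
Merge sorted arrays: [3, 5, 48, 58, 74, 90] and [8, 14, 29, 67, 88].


Take 3 from A
Take 5 from A
Take 8 from B
Take 14 from B
Take 29 from B
Take 48 from A
Take 58 from A
Take 67 from B
Take 74 from A
Take 88 from B

Merged: [3, 5, 8, 14, 29, 48, 58, 67, 74, 88, 90]


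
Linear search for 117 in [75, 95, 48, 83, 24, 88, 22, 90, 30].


i=0: 75!=117
i=1: 95!=117
i=2: 48!=117
i=3: 83!=117
i=4: 24!=117
i=5: 88!=117
i=6: 22!=117
i=7: 90!=117
i=8: 30!=117

Not found, 9 comps


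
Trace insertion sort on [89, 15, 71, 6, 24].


Initial: [89, 15, 71, 6, 24]
Insert 15: [15, 89, 71, 6, 24]
Insert 71: [15, 71, 89, 6, 24]
Insert 6: [6, 15, 71, 89, 24]
Insert 24: [6, 15, 24, 71, 89]

Sorted: [6, 15, 24, 71, 89]


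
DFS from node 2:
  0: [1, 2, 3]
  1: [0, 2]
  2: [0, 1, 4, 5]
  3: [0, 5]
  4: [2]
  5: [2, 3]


Visit 2, push [5, 4, 1, 0]
Visit 0, push [3, 1]
Visit 1, push []
Visit 3, push [5]
Visit 5, push []
Visit 4, push []

DFS order: [2, 0, 1, 3, 5, 4]


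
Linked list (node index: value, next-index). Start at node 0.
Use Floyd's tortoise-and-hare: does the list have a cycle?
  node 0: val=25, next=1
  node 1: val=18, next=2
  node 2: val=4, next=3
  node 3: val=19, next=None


Floyd's tortoise (slow, +1) and hare (fast, +2):
  init: slow=0, fast=0
  step 1: slow=1, fast=2
  step 2: fast 2->3->None, no cycle

Cycle: no


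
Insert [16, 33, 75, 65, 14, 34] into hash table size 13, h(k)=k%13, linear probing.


Insert 16: h=3 -> slot 3
Insert 33: h=7 -> slot 7
Insert 75: h=10 -> slot 10
Insert 65: h=0 -> slot 0
Insert 14: h=1 -> slot 1
Insert 34: h=8 -> slot 8

Table: [65, 14, None, 16, None, None, None, 33, 34, None, 75, None, None]


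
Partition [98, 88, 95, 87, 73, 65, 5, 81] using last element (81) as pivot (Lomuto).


Pivot: 81
  73 <= 81: swap -> [73, 88, 95, 87, 98, 65, 5, 81]
  65 <= 81: swap -> [73, 65, 95, 87, 98, 88, 5, 81]
  5 <= 81: swap -> [73, 65, 5, 87, 98, 88, 95, 81]
Place pivot at 3: [73, 65, 5, 81, 98, 88, 95, 87]

Partitioned: [73, 65, 5, 81, 98, 88, 95, 87]


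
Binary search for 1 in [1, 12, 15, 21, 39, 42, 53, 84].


Step 1: lo=0, hi=7, mid=3, val=21
Step 2: lo=0, hi=2, mid=1, val=12
Step 3: lo=0, hi=0, mid=0, val=1

Found at index 0


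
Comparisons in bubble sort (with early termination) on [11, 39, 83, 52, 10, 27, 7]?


Algorithm: bubble sort (with early termination)
Input: [11, 39, 83, 52, 10, 27, 7]
Sorted: [7, 10, 11, 27, 39, 52, 83]

21


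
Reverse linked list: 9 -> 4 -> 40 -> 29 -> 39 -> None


Step 1: curr=9, set curr.next=prev(None) | reversed so far: 9
Step 2: curr=4, set curr.next=prev(9) | reversed so far: 4 -> 9
Step 3: curr=40, set curr.next=prev(4) | reversed so far: 40 -> 4 -> 9
Step 4: curr=29, set curr.next=prev(40) | reversed so far: 29 -> 40 -> 4 -> 9
Step 5: curr=39, set curr.next=prev(29) | reversed so far: 39 -> 29 -> 40 -> 4 -> 9

39 -> 29 -> 40 -> 4 -> 9 -> None


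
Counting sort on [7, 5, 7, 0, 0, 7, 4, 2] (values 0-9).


Input: [7, 5, 7, 0, 0, 7, 4, 2]
Counts: [2, 0, 1, 0, 1, 1, 0, 3, 0, 0]

Sorted: [0, 0, 2, 4, 5, 7, 7, 7]


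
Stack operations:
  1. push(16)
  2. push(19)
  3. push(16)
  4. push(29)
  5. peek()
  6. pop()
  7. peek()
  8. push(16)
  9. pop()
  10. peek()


push(16) -> [16]
push(19) -> [16, 19]
push(16) -> [16, 19, 16]
push(29) -> [16, 19, 16, 29]
peek()->29
pop()->29, [16, 19, 16]
peek()->16
push(16) -> [16, 19, 16, 16]
pop()->16, [16, 19, 16]
peek()->16

Final stack: [16, 19, 16]


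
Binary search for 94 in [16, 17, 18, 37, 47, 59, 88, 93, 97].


Step 1: lo=0, hi=8, mid=4, val=47
Step 2: lo=5, hi=8, mid=6, val=88
Step 3: lo=7, hi=8, mid=7, val=93
Step 4: lo=8, hi=8, mid=8, val=97

Not found


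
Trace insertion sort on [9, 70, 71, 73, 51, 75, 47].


Initial: [9, 70, 71, 73, 51, 75, 47]
Insert 70: [9, 70, 71, 73, 51, 75, 47]
Insert 71: [9, 70, 71, 73, 51, 75, 47]
Insert 73: [9, 70, 71, 73, 51, 75, 47]
Insert 51: [9, 51, 70, 71, 73, 75, 47]
Insert 75: [9, 51, 70, 71, 73, 75, 47]
Insert 47: [9, 47, 51, 70, 71, 73, 75]

Sorted: [9, 47, 51, 70, 71, 73, 75]


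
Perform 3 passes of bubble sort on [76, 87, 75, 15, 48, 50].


Initial: [76, 87, 75, 15, 48, 50]
Pass 1: [76, 75, 15, 48, 50, 87] (4 swaps)
Pass 2: [75, 15, 48, 50, 76, 87] (4 swaps)
Pass 3: [15, 48, 50, 75, 76, 87] (3 swaps)

After 3 passes: [15, 48, 50, 75, 76, 87]


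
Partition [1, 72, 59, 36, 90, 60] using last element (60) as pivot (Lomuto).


Pivot: 60
  1 <= 60: advance i (no swap)
  59 <= 60: swap -> [1, 59, 72, 36, 90, 60]
  36 <= 60: swap -> [1, 59, 36, 72, 90, 60]
Place pivot at 3: [1, 59, 36, 60, 90, 72]

Partitioned: [1, 59, 36, 60, 90, 72]


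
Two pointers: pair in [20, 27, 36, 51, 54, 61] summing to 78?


lo=0(20)+hi=5(61)=81
lo=0(20)+hi=4(54)=74
lo=1(27)+hi=4(54)=81
lo=1(27)+hi=3(51)=78

Yes: 27+51=78


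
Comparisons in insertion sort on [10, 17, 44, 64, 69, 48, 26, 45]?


Algorithm: insertion sort
Input: [10, 17, 44, 64, 69, 48, 26, 45]
Sorted: [10, 17, 26, 44, 45, 48, 64, 69]

16


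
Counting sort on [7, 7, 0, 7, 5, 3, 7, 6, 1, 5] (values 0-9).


Input: [7, 7, 0, 7, 5, 3, 7, 6, 1, 5]
Counts: [1, 1, 0, 1, 0, 2, 1, 4, 0, 0]

Sorted: [0, 1, 3, 5, 5, 6, 7, 7, 7, 7]


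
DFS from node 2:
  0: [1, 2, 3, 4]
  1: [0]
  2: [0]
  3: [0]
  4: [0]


Visit 2, push [0]
Visit 0, push [4, 3, 1]
Visit 1, push []
Visit 3, push []
Visit 4, push []

DFS order: [2, 0, 1, 3, 4]


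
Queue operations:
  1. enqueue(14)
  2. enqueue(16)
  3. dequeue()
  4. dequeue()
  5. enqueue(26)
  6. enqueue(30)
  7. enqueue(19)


enqueue(14) -> [14]
enqueue(16) -> [14, 16]
dequeue()->14, [16]
dequeue()->16, []
enqueue(26) -> [26]
enqueue(30) -> [26, 30]
enqueue(19) -> [26, 30, 19]

Final queue: [26, 30, 19]


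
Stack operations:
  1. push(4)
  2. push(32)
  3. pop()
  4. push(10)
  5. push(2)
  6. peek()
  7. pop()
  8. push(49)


push(4) -> [4]
push(32) -> [4, 32]
pop()->32, [4]
push(10) -> [4, 10]
push(2) -> [4, 10, 2]
peek()->2
pop()->2, [4, 10]
push(49) -> [4, 10, 49]

Final stack: [4, 10, 49]


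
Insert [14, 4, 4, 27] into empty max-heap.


Insert 14: [14]
Insert 4: [14, 4]
Insert 4: [14, 4, 4]
Insert 27: [27, 14, 4, 4]

Final heap: [27, 14, 4, 4]


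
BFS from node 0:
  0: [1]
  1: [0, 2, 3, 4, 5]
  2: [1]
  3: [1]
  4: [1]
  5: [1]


Visit 0, enqueue [1]
Visit 1, enqueue [2, 3, 4, 5]
Visit 2, enqueue []
Visit 3, enqueue []
Visit 4, enqueue []
Visit 5, enqueue []

BFS order: [0, 1, 2, 3, 4, 5]


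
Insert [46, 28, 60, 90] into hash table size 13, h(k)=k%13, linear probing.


Insert 46: h=7 -> slot 7
Insert 28: h=2 -> slot 2
Insert 60: h=8 -> slot 8
Insert 90: h=12 -> slot 12

Table: [None, None, 28, None, None, None, None, 46, 60, None, None, None, 90]


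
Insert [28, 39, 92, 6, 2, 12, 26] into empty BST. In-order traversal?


Insert 28: root
Insert 39: R from 28
Insert 92: R from 28 -> R from 39
Insert 6: L from 28
Insert 2: L from 28 -> L from 6
Insert 12: L from 28 -> R from 6
Insert 26: L from 28 -> R from 6 -> R from 12

In-order: [2, 6, 12, 26, 28, 39, 92]


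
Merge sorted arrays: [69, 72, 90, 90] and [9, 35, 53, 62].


Take 9 from B
Take 35 from B
Take 53 from B
Take 62 from B

Merged: [9, 35, 53, 62, 69, 72, 90, 90]


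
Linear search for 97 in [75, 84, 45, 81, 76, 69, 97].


i=0: 75!=97
i=1: 84!=97
i=2: 45!=97
i=3: 81!=97
i=4: 76!=97
i=5: 69!=97
i=6: 97==97 found!

Found at 6, 7 comps


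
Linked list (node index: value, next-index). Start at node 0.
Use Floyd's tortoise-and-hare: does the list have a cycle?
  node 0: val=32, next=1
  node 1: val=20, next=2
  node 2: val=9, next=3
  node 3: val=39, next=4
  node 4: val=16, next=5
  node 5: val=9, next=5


Floyd's tortoise (slow, +1) and hare (fast, +2):
  init: slow=0, fast=0
  step 1: slow=1, fast=2
  step 2: slow=2, fast=4
  step 3: slow=3, fast=5
  step 4: slow=4, fast=5
  step 5: slow=5, fast=5
  slow == fast at node 5: cycle detected

Cycle: yes


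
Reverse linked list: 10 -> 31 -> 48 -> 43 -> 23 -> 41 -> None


Step 1: curr=10, set curr.next=prev(None) | reversed so far: 10
Step 2: curr=31, set curr.next=prev(10) | reversed so far: 31 -> 10
Step 3: curr=48, set curr.next=prev(31) | reversed so far: 48 -> 31 -> 10
Step 4: curr=43, set curr.next=prev(48) | reversed so far: 43 -> 48 -> 31 -> 10
Step 5: curr=23, set curr.next=prev(43) | reversed so far: 23 -> 43 -> 48 -> 31 -> 10
Step 6: curr=41, set curr.next=prev(23) | reversed so far: 41 -> 23 -> 43 -> 48 -> 31 -> 10

41 -> 23 -> 43 -> 48 -> 31 -> 10 -> None


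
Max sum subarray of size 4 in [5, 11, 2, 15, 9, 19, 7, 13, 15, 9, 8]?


[0:4]: 33
[1:5]: 37
[2:6]: 45
[3:7]: 50
[4:8]: 48
[5:9]: 54
[6:10]: 44
[7:11]: 45

Max: 54 at [5:9]


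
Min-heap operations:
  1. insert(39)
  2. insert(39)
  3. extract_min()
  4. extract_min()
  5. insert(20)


insert(39) -> [39]
insert(39) -> [39, 39]
extract_min()->39, [39]
extract_min()->39, []
insert(20) -> [20]

Final heap: [20]


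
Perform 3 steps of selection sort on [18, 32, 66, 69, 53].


Initial: [18, 32, 66, 69, 53]
Step 1: min=18 at 0
  Swap: [18, 32, 66, 69, 53]
Step 2: min=32 at 1
  Swap: [18, 32, 66, 69, 53]
Step 3: min=53 at 4
  Swap: [18, 32, 53, 69, 66]

After 3 steps: [18, 32, 53, 69, 66]


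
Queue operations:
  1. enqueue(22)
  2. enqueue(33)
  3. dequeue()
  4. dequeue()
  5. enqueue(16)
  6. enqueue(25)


enqueue(22) -> [22]
enqueue(33) -> [22, 33]
dequeue()->22, [33]
dequeue()->33, []
enqueue(16) -> [16]
enqueue(25) -> [16, 25]

Final queue: [16, 25]


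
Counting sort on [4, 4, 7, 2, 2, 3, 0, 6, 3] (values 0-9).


Input: [4, 4, 7, 2, 2, 3, 0, 6, 3]
Counts: [1, 0, 2, 2, 2, 0, 1, 1, 0, 0]

Sorted: [0, 2, 2, 3, 3, 4, 4, 6, 7]


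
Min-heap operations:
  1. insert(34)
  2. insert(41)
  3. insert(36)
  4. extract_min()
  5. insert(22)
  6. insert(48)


insert(34) -> [34]
insert(41) -> [34, 41]
insert(36) -> [34, 41, 36]
extract_min()->34, [36, 41]
insert(22) -> [22, 41, 36]
insert(48) -> [22, 41, 36, 48]

Final heap: [22, 41, 36, 48]


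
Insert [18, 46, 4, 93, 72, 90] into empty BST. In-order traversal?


Insert 18: root
Insert 46: R from 18
Insert 4: L from 18
Insert 93: R from 18 -> R from 46
Insert 72: R from 18 -> R from 46 -> L from 93
Insert 90: R from 18 -> R from 46 -> L from 93 -> R from 72

In-order: [4, 18, 46, 72, 90, 93]


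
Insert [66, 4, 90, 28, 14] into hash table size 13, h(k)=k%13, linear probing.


Insert 66: h=1 -> slot 1
Insert 4: h=4 -> slot 4
Insert 90: h=12 -> slot 12
Insert 28: h=2 -> slot 2
Insert 14: h=1, 2 probes -> slot 3

Table: [None, 66, 28, 14, 4, None, None, None, None, None, None, None, 90]
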